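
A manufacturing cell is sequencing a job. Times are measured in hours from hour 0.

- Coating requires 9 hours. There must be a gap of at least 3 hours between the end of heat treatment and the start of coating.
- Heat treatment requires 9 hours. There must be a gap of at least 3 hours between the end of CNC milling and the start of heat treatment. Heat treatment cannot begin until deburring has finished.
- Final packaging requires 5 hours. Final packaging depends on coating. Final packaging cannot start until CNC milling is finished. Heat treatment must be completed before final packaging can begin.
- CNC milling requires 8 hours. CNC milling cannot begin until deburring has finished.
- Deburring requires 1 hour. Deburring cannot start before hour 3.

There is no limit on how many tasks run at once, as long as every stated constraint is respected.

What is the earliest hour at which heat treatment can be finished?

After its own release at hour 3, deburring can start at hour 3 and finishes at hour 4.
CNC milling cannot begin until deburring (finishes hour 4). It runs from hour 4 to 4 + 8 = hour 12.
Heat treatment has to wait for CNC milling (finishes hour 12, plus 3-hour gap → hour 15); deburring (finishes hour 4). The latest of these is hour 15, so heat treatment runs hour 15 to 15 + 9 = hour 24.

24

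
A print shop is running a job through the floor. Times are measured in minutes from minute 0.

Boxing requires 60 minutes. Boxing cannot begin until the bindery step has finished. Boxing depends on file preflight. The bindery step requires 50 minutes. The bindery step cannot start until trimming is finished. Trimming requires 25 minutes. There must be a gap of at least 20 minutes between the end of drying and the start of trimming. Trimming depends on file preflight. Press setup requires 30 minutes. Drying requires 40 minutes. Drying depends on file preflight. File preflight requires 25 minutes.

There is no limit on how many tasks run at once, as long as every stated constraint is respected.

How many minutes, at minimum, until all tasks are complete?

220

Nothing blocks press setup, so it runs from minute 0 to minute 30.
File preflight has no prerequisites, so it starts at minute 0 and finishes at minute 25.
After file preflight (finishes minute 25), drying can start at minute 25 and finishes at minute 65.
Trimming has to wait for drying (finishes minute 65, plus 20-minute gap → minute 85); file preflight (finishes minute 25). The latest of these is minute 85, so trimming runs minute 85 to 85 + 25 = minute 110.
After trimming (finishes minute 110), the bindery step can start at minute 110 and finishes at minute 160.
Boxing has to wait for the bindery step (finishes minute 160); file preflight (finishes minute 25). The latest of these is minute 160, so boxing runs minute 160 to 160 + 60 = minute 220.
All tasks are finished once the last one completes. Finish times: File preflight at 25, Press setup at 30, Drying at 65, Trimming at 110, The bindery step at 160, Boxing at 220. The latest is minute 220.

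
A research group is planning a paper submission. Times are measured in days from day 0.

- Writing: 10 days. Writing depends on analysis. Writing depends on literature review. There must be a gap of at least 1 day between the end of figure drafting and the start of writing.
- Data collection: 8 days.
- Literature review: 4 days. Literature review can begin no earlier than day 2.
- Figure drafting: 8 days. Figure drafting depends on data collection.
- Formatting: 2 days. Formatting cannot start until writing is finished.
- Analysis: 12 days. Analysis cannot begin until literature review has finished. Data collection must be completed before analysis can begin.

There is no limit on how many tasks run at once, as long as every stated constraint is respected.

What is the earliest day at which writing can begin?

Data collection can start immediately at day 0; it finishes at day 8.
Figure drafting waits on data collection (finishes day 8), so it starts at day 8 and finishes at 8 + 8 = day 16.
Literature review cannot begin until its own release at day 2. It runs from day 2 to 2 + 4 = day 6.
For analysis: literature review (finishes day 6); data collection (finishes day 8). Taking the maximum gives a start of day 8, and it finishes at 8 + 12 = day 20.
Writing waits on analysis (finishes day 20); literature review (finishes day 6); figure drafting (finishes day 16, plus 1-day gap → day 17). The latest of these is day 20, which is the earliest writing can start.

20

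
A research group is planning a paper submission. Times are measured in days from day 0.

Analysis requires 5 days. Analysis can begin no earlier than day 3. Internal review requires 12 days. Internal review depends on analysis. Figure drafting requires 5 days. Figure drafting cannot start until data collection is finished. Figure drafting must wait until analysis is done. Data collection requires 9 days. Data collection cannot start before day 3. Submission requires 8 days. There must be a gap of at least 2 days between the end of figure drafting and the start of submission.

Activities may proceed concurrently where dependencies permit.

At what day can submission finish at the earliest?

Analysis cannot begin until its own release at day 3. It runs from day 3 to 3 + 5 = day 8.
Data collection waits on its own release at day 3, so it starts at day 3 and finishes at 3 + 9 = day 12.
For figure drafting: data collection (finishes day 12); analysis (finishes day 8). Taking the maximum gives a start of day 12, and it finishes at 12 + 5 = day 17.
Submission waits on figure drafting (finishes day 17, plus 2-day gap → day 19), so it starts at day 19 and finishes at 19 + 8 = day 27.

27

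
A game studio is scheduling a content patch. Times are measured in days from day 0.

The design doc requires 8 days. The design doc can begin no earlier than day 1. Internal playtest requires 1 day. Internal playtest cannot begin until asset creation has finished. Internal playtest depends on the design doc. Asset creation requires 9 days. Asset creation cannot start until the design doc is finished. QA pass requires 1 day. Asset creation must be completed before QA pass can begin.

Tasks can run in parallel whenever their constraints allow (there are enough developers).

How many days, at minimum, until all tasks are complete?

19

After its own release at day 1, the design doc can start at day 1 and finishes at day 9.
Asset creation cannot begin until the design doc (finishes day 9). It runs from day 9 to 9 + 9 = day 18.
QA pass waits on asset creation (finishes day 18), so it starts at day 18 and finishes at 18 + 1 = day 19.
Internal playtest cannot start until asset creation (finishes day 18); the design doc (finishes day 9). The controlling bound is day 18, so internal playtest finishes at 18 + 1 = day 19.
All tasks are finished once the last one completes. Finish times: The design doc at 9, Asset creation at 18, Internal playtest at 19, QA pass at 19. The latest is day 19.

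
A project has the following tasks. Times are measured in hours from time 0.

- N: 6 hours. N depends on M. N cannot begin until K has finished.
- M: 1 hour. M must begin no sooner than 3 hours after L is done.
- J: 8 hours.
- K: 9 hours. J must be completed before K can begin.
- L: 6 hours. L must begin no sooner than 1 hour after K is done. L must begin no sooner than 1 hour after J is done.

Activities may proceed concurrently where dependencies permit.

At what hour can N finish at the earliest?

J has no prerequisites, so it starts at hour 0 and finishes at hour 8.
K waits on J (finishes hour 8), so it starts at hour 8 and finishes at 8 + 9 = hour 17.
L needs all of K (finishes hour 17, plus 1-hour gap → hour 18); J (finishes hour 8, plus 1-hour gap → hour 9). That puts its earliest start at hour 18; it finishes at 18 + 6 = hour 24.
M cannot begin until L (finishes hour 24, plus 3-hour gap → hour 27). It runs from hour 27 to 27 + 1 = hour 28.
N needs all of M (finishes hour 28); K (finishes hour 17). That puts its earliest start at hour 28; it finishes at 28 + 6 = hour 34.

34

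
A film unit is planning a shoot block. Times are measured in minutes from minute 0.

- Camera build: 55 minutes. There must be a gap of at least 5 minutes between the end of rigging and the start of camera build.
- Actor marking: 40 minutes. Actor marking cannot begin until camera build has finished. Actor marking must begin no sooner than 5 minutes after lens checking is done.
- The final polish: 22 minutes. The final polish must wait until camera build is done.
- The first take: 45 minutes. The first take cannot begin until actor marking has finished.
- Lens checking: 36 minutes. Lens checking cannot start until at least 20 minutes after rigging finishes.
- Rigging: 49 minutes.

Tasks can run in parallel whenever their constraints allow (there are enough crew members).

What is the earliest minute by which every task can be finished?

195

Rigging can start immediately at minute 0; it finishes at minute 49.
Lens checking cannot begin until rigging (finishes minute 49, plus 20-minute gap → minute 69). It runs from minute 69 to 69 + 36 = minute 105.
Camera build waits on rigging (finishes minute 49, plus 5-minute gap → minute 54), so it starts at minute 54 and finishes at 54 + 55 = minute 109.
After camera build (finishes minute 109), the final polish can start at minute 109 and finishes at minute 131.
For actor marking: camera build (finishes minute 109); lens checking (finishes minute 105, plus 5-minute gap → minute 110). Taking the maximum gives a start of minute 110, and it finishes at 110 + 40 = minute 150.
The first take cannot begin until actor marking (finishes minute 150). It runs from minute 150 to 150 + 45 = minute 195.
All tasks are finished once the last one completes. Finish times: Rigging at 49, Camera build at 109, Lens checking at 105, Actor marking at 150, The final polish at 131, The first take at 195. The latest is minute 195.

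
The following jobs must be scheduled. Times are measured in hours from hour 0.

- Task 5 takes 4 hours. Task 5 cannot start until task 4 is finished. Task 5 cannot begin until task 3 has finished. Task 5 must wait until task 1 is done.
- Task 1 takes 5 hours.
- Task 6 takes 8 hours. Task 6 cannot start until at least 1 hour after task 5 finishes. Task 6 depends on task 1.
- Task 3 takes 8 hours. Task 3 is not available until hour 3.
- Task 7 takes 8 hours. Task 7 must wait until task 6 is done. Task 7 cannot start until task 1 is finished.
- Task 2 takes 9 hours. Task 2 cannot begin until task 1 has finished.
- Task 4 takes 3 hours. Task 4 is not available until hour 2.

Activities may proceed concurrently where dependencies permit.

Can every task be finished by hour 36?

Yes

Task 4 waits on its own release at hour 2, so it starts at hour 2 and finishes at 2 + 3 = hour 5.
After its own release at hour 3, task 3 can start at hour 3 and finishes at hour 11.
Task 1 has no prerequisites, so it starts at hour 0 and finishes at hour 5.
Task 5 needs all of task 4 (finishes hour 5); task 3 (finishes hour 11); task 1 (finishes hour 5). That puts its earliest start at hour 11; it finishes at 11 + 4 = hour 15.
Task 6 has to wait for task 5 (finishes hour 15, plus 1-hour gap → hour 16); task 1 (finishes hour 5). The latest of these is hour 16, so task 6 runs hour 16 to 16 + 8 = hour 24.
For task 7: task 6 (finishes hour 24); task 1 (finishes hour 5). Taking the maximum gives a start of hour 24, and it finishes at 24 + 8 = hour 32.
Task 2 waits on task 1 (finishes hour 5), so it starts at hour 5 and finishes at 5 + 9 = hour 14.
Every task is finished by hour 32, which is no later than the deadline of 36, so the schedule is feasible.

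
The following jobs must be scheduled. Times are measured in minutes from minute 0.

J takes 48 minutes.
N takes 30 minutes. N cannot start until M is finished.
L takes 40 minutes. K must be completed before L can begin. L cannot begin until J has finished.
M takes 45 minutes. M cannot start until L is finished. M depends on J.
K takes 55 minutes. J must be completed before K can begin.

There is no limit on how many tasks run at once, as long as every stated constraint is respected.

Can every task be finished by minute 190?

No

Nothing blocks J, so it runs from minute 0 to minute 48.
After J (finishes minute 48), K can start at minute 48 and finishes at minute 103.
For L: K (finishes minute 103); J (finishes minute 48). Taking the maximum gives a start of minute 103, and it finishes at 103 + 40 = minute 143.
M has to wait for L (finishes minute 143); J (finishes minute 48). The latest of these is minute 143, so M runs minute 143 to 143 + 45 = minute 188.
After M (finishes minute 188), N can start at minute 188 and finishes at minute 218.
The earliest everything can be done is minute 218, which is after the deadline of 190, so it is not possible.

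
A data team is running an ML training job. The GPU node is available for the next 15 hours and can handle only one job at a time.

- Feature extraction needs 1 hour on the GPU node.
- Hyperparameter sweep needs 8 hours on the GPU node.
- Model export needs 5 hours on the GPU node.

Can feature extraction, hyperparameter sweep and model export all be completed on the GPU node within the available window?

Running back to back, the jobs need 1 + 8 + 5 = 14 hours on the GPU node.
Since 14 ≤ 15, they fit within the window.

Yes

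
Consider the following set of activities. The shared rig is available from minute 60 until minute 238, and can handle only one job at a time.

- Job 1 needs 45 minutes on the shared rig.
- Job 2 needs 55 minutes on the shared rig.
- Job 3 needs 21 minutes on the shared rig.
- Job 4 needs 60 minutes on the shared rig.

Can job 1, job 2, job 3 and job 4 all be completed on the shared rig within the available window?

The shared rig window is 238 − 60 = 178 minutes.
Running back to back, the jobs need 45 + 55 + 21 + 60 = 181 minutes on the shared rig.
Since 181 > 178, they cannot all fit.

No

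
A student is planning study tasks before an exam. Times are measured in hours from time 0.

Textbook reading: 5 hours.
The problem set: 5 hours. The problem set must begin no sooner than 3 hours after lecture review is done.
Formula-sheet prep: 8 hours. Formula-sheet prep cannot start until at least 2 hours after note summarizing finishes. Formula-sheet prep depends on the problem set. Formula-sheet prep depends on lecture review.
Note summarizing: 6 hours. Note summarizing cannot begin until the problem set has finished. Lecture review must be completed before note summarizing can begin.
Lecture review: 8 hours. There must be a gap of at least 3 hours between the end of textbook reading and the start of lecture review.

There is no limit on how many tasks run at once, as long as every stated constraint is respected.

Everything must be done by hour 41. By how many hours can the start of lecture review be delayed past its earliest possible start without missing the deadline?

1

Textbook reading has no prerequisites, so it starts at hour 0 and finishes at hour 5.
Lecture review waits on textbook reading (finishes hour 5, plus 3-hour gap → hour 8), so it starts at hour 8 and finishes at 8 + 8 = hour 16.

Working backward from the deadline:
To finish by hour 41, formula-sheet prep (duration 8) must start no later than hour 33.
Note summarizing has to be done before formula-sheet prep (must start by hour 33, minus 2-hour gap → hour 31). That means finishing by hour 31, i.e. starting by 31 − 6 = hour 25.
For the problem set: note summarizing (must start by hour 25); formula-sheet prep (must start by hour 33). The most restrictive is hour 25; with a 5-hour duration, the problem set must start by hour 20.
For lecture review: the problem set (must start by hour 20, minus 3-hour gap → hour 17); note summarizing (must start by hour 25); formula-sheet prep (must start by hour 33). The most restrictive is hour 17; with an 8-hour duration, lecture review must start by hour 9.
So lecture review can start as early as hour 8 and as late as hour 9, giving 9 − 8 = 1 hour of slack.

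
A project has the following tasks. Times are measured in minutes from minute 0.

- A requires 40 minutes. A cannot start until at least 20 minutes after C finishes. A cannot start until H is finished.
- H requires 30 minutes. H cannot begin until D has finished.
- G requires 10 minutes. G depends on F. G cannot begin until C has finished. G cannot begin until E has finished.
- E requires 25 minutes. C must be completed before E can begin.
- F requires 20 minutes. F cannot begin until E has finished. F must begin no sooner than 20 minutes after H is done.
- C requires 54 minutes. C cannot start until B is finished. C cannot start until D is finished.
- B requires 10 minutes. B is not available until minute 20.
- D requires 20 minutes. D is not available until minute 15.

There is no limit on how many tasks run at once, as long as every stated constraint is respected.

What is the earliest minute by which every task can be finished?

149

D waits on its own release at minute 15, so it starts at minute 15 and finishes at 15 + 20 = minute 35.
After D (finishes minute 35), H can start at minute 35 and finishes at minute 65.
B cannot begin until its own release at minute 20. It runs from minute 20 to 20 + 10 = minute 30.
C needs all of B (finishes minute 30); D (finishes minute 35). That puts its earliest start at minute 35; it finishes at 35 + 54 = minute 89.
E waits on C (finishes minute 89), so it starts at minute 89 and finishes at 89 + 25 = minute 114.
F cannot start until E (finishes minute 114); H (finishes minute 65, plus 20-minute gap → minute 85). The controlling bound is minute 114, so F finishes at 114 + 20 = minute 134.
G cannot start until F (finishes minute 134); C (finishes minute 89); E (finishes minute 114). The controlling bound is minute 134, so G finishes at 134 + 10 = minute 144.
For A: C (finishes minute 89, plus 20-minute gap → minute 109); H (finishes minute 65). Taking the maximum gives a start of minute 109, and it finishes at 109 + 40 = minute 149.
All tasks are finished once the last one completes. Finish times: A at 149, B at 30, C at 89, D at 35, E at 114, F at 134, G at 144, H at 65. The latest is minute 149.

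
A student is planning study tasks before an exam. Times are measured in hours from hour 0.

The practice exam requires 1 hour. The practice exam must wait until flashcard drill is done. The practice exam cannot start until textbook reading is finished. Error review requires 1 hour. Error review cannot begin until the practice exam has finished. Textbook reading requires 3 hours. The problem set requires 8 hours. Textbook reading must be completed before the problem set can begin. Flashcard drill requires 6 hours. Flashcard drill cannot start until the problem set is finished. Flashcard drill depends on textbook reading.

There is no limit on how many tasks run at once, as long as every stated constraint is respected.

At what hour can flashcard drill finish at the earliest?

17

Textbook reading can start immediately at hour 0; it finishes at hour 3.
The problem set waits on textbook reading (finishes hour 3), so it starts at hour 3 and finishes at 3 + 8 = hour 11.
Flashcard drill has to wait for the problem set (finishes hour 11); textbook reading (finishes hour 3). The latest of these is hour 11, so flashcard drill runs hour 11 to 11 + 6 = hour 17.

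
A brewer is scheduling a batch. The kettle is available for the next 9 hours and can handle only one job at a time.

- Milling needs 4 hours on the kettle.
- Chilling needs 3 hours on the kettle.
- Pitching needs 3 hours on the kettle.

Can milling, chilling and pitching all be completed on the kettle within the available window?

Running back to back, the jobs need 4 + 3 + 3 = 10 hours on the kettle.
Since 10 > 9, they cannot all fit.

No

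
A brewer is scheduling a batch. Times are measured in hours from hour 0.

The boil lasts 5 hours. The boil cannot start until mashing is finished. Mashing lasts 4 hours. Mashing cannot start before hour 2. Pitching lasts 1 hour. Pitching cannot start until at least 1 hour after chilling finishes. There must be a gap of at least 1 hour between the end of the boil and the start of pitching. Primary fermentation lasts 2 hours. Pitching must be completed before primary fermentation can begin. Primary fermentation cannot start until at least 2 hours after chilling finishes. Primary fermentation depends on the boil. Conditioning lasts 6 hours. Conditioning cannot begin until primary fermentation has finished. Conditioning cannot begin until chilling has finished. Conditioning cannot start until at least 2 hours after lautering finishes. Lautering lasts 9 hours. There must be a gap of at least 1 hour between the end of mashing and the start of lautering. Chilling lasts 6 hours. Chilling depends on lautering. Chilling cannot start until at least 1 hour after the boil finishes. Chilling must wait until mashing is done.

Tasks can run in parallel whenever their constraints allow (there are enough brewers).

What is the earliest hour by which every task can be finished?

32

After its own release at hour 2, mashing can start at hour 2 and finishes at hour 6.
After mashing (finishes hour 6), the boil can start at hour 6 and finishes at hour 11.
Lautering waits on mashing (finishes hour 6, plus 1-hour gap → hour 7), so it starts at hour 7 and finishes at 7 + 9 = hour 16.
Chilling has to wait for lautering (finishes hour 16); the boil (finishes hour 11, plus 1-hour gap → hour 12); mashing (finishes hour 6). The latest of these is hour 16, so chilling runs hour 16 to 16 + 6 = hour 22.
Pitching has to wait for chilling (finishes hour 22, plus 1-hour gap → hour 23); the boil (finishes hour 11, plus 1-hour gap → hour 12). The latest of these is hour 23, so pitching runs hour 23 to 23 + 1 = hour 24.
Primary fermentation needs all of pitching (finishes hour 24); chilling (finishes hour 22, plus 2-hour gap → hour 24); the boil (finishes hour 11). That puts its earliest start at hour 24; it finishes at 24 + 2 = hour 26.
Conditioning has to wait for primary fermentation (finishes hour 26); chilling (finishes hour 22); lautering (finishes hour 16, plus 2-hour gap → hour 18). The latest of these is hour 26, so conditioning runs hour 26 to 26 + 6 = hour 32.
All tasks are finished once the last one completes. Finish times: Mashing at 6, Lautering at 16, The boil at 11, Chilling at 22, Pitching at 24, Primary fermentation at 26, Conditioning at 32. The latest is hour 32.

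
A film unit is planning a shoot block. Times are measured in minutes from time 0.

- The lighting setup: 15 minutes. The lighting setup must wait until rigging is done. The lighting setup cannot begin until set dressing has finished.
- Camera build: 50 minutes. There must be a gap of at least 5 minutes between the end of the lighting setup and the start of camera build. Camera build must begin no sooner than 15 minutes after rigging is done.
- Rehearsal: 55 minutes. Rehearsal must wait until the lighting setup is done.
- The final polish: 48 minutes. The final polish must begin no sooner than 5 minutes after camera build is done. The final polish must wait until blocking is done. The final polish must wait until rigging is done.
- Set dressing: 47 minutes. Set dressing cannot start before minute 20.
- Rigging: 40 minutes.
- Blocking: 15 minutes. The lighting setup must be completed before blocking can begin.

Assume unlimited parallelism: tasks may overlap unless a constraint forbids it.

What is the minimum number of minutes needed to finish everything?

190

Set dressing waits on its own release at minute 20, so it starts at minute 20 and finishes at 20 + 47 = minute 67.
Rigging can start immediately at minute 0; it finishes at minute 40.
For the lighting setup: rigging (finishes minute 40); set dressing (finishes minute 67). Taking the maximum gives a start of minute 67, and it finishes at 67 + 15 = minute 82.
After the lighting setup (finishes minute 82), rehearsal can start at minute 82 and finishes at minute 137.
After the lighting setup (finishes minute 82), blocking can start at minute 82 and finishes at minute 97.
Camera build has to wait for the lighting setup (finishes minute 82, plus 5-minute gap → minute 87); rigging (finishes minute 40, plus 15-minute gap → minute 55). The latest of these is minute 87, so camera build runs minute 87 to 87 + 50 = minute 137.
For the final polish: camera build (finishes minute 137, plus 5-minute gap → minute 142); blocking (finishes minute 97); rigging (finishes minute 40). Taking the maximum gives a start of minute 142, and it finishes at 142 + 48 = minute 190.
All tasks are finished once the last one completes. Finish times: Rigging at 40, Set dressing at 67, The lighting setup at 82, Camera build at 137, Blocking at 97, Rehearsal at 137, The final polish at 190. The latest is minute 190.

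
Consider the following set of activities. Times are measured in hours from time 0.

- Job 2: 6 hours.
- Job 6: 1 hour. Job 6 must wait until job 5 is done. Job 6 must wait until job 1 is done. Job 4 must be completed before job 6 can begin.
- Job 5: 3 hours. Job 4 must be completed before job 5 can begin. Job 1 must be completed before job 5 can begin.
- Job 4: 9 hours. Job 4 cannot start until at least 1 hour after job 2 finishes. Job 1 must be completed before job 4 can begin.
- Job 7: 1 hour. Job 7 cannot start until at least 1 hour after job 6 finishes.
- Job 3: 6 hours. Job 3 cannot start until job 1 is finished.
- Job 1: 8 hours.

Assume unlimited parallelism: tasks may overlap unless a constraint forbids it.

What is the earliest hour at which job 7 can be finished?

Job 2 has no prerequisites, so it starts at hour 0 and finishes at hour 6.
Job 1 has no prerequisites, so it starts at hour 0 and finishes at hour 8.
Job 4 needs all of job 2 (finishes hour 6, plus 1-hour gap → hour 7); job 1 (finishes hour 8). That puts its earliest start at hour 8; it finishes at 8 + 9 = hour 17.
For job 5: job 4 (finishes hour 17); job 1 (finishes hour 8). Taking the maximum gives a start of hour 17, and it finishes at 17 + 3 = hour 20.
Job 6 needs all of job 5 (finishes hour 20); job 1 (finishes hour 8); job 4 (finishes hour 17). That puts its earliest start at hour 20; it finishes at 20 + 1 = hour 21.
Job 7 cannot begin until job 6 (finishes hour 21, plus 1-hour gap → hour 22). It runs from hour 22 to 22 + 1 = hour 23.

23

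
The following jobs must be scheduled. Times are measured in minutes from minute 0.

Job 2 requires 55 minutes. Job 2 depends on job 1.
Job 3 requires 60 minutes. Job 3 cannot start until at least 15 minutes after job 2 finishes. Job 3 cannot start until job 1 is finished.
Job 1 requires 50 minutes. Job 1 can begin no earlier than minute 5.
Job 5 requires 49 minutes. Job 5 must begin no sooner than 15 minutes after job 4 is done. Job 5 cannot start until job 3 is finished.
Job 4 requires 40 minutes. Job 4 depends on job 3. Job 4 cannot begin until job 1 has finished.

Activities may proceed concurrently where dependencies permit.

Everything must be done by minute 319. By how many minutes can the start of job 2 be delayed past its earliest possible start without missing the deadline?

30

After its own release at minute 5, job 1 can start at minute 5 and finishes at minute 55.
Job 2 cannot begin until job 1 (finishes minute 55). It runs from minute 55 to 55 + 55 = minute 110.

Working backward from the deadline:
To finish by minute 319, job 5 (duration 49) must start no later than minute 270.
Job 4 must finish before job 5 (must start by minute 270, minus 15-minute gap → minute 255). With a 40-minute duration, job 4 must start by 255 − 40 = minute 215.
Job 3 has several dependents: job 4 (must start by minute 215); job 5 (must start by minute 270). The earliest of those limits is minute 215, so job 3 must start by 215 − 60 = minute 155.
Job 2 feeds into job 3 (must start by minute 155, minus 15-minute gap → minute 140); so job 2 must finish by minute 140 and therefore start by minute 85.
So job 2 can start as early as minute 55 and as late as minute 85, giving 85 − 55 = 30 minutes of slack.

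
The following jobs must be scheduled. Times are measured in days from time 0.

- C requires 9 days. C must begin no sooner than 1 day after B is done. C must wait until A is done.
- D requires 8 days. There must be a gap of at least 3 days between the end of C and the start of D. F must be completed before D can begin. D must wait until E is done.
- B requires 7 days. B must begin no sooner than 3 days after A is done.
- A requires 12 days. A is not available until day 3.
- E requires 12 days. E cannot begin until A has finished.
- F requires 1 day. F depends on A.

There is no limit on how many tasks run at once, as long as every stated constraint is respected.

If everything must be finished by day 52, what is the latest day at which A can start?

D must finish by day 52; it takes 8 days, so it must start by 52 − 8 = day 44.
C must finish before D (must start by day 44, minus 3-day gap → day 41). With a 9-day duration, C must start by 41 − 9 = day 32.
B must finish before C (must start by day 32, minus 1-day gap → day 31). With a 7-day duration, B must start by 31 − 7 = day 24.
E must finish before D (must start by day 44). With a 12-day duration, E must start by 44 − 12 = day 32.
F has to be done before D (must start by day 44). That means finishing by day 44, i.e. starting by 44 − 1 = day 43.
A must finish in time for B (must start by day 24, minus 3-day gap → day 21); C (must start by day 32); E (must start by day 32); F (must start by day 43). The tightest is day 21, so A must start by 21 − 12 = day 9.

9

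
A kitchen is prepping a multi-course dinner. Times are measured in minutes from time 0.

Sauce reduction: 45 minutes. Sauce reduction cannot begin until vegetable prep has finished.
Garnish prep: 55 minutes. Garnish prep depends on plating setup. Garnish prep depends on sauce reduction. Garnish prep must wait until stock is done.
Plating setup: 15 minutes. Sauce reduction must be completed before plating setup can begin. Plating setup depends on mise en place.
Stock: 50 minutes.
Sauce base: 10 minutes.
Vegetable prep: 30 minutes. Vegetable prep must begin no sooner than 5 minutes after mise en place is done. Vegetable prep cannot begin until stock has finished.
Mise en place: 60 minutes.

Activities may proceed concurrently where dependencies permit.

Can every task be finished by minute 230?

Yes

Nothing blocks sauce base, so it runs from minute 0 to minute 10.
Nothing blocks stock, so it runs from minute 0 to minute 50.
Mise en place can start immediately at minute 0; it finishes at minute 60.
Vegetable prep cannot start until mise en place (finishes minute 60, plus 5-minute gap → minute 65); stock (finishes minute 50). The controlling bound is minute 65, so vegetable prep finishes at 65 + 30 = minute 95.
Sauce reduction waits on vegetable prep (finishes minute 95), so it starts at minute 95 and finishes at 95 + 45 = minute 140.
Plating setup has to wait for sauce reduction (finishes minute 140); mise en place (finishes minute 60). The latest of these is minute 140, so plating setup runs minute 140 to 140 + 15 = minute 155.
Garnish prep cannot start until plating setup (finishes minute 155); sauce reduction (finishes minute 140); stock (finishes minute 50). The controlling bound is minute 155, so garnish prep finishes at 155 + 55 = minute 210.
Every task is finished by minute 210, which is no later than the deadline of 230, so the schedule is feasible.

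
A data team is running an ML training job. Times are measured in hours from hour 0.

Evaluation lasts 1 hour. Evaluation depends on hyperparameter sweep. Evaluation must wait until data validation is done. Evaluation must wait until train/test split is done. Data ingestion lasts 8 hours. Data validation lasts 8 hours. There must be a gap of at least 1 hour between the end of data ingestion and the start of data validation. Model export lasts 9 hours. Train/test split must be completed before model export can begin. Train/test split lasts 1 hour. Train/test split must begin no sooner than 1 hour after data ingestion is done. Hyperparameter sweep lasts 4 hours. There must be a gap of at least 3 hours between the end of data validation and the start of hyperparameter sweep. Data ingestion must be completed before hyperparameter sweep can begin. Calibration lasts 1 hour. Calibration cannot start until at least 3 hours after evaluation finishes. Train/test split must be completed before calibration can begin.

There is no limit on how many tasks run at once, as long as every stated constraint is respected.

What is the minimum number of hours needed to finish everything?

29

Nothing blocks data ingestion, so it runs from hour 0 to hour 8.
Train/test split waits on data ingestion (finishes hour 8, plus 1-hour gap → hour 9), so it starts at hour 9 and finishes at 9 + 1 = hour 10.
Model export cannot begin until train/test split (finishes hour 10). It runs from hour 10 to 10 + 9 = hour 19.
Data validation cannot begin until data ingestion (finishes hour 8, plus 1-hour gap → hour 9). It runs from hour 9 to 9 + 8 = hour 17.
Hyperparameter sweep cannot start until data validation (finishes hour 17, plus 3-hour gap → hour 20); data ingestion (finishes hour 8). The controlling bound is hour 20, so hyperparameter sweep finishes at 20 + 4 = hour 24.
Evaluation has to wait for hyperparameter sweep (finishes hour 24); data validation (finishes hour 17); train/test split (finishes hour 10). The latest of these is hour 24, so evaluation runs hour 24 to 24 + 1 = hour 25.
Calibration has to wait for evaluation (finishes hour 25, plus 3-hour gap → hour 28); train/test split (finishes hour 10). The latest of these is hour 28, so calibration runs hour 28 to 28 + 1 = hour 29.
All tasks are finished once the last one completes. Finish times: Data ingestion at 8, Data validation at 17, Train/test split at 10, Hyperparameter sweep at 24, Evaluation at 25, Calibration at 29, Model export at 19. The latest is hour 29.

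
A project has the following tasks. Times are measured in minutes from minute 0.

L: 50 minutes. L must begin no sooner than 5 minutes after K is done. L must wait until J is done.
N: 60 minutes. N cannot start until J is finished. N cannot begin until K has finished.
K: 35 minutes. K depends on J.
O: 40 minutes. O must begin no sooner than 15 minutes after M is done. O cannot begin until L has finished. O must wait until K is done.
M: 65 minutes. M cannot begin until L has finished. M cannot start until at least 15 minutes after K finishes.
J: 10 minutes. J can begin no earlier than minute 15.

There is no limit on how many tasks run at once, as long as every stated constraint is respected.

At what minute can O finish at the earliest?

235

J cannot begin until its own release at minute 15. It runs from minute 15 to 15 + 10 = minute 25.
After J (finishes minute 25), K can start at minute 25 and finishes at minute 60.
L has to wait for K (finishes minute 60, plus 5-minute gap → minute 65); J (finishes minute 25). The latest of these is minute 65, so L runs minute 65 to 65 + 50 = minute 115.
M has to wait for L (finishes minute 115); K (finishes minute 60, plus 15-minute gap → minute 75). The latest of these is minute 115, so M runs minute 115 to 115 + 65 = minute 180.
O needs all of M (finishes minute 180, plus 15-minute gap → minute 195); L (finishes minute 115); K (finishes minute 60). That puts its earliest start at minute 195; it finishes at 195 + 40 = minute 235.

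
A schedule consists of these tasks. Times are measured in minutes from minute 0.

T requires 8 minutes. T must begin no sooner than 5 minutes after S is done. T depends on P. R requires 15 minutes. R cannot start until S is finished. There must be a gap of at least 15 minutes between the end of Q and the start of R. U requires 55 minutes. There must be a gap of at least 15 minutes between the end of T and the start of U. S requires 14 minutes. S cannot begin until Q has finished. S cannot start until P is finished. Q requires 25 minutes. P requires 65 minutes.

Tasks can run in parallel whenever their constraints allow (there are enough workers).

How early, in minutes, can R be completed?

Nothing blocks Q, so it runs from minute 0 to minute 25.
P has no prerequisites, so it starts at minute 0 and finishes at minute 65.
S needs all of Q (finishes minute 25); P (finishes minute 65). That puts its earliest start at minute 65; it finishes at 65 + 14 = minute 79.
R cannot start until S (finishes minute 79); Q (finishes minute 25, plus 15-minute gap → minute 40). The controlling bound is minute 79, so R finishes at 79 + 15 = minute 94.

94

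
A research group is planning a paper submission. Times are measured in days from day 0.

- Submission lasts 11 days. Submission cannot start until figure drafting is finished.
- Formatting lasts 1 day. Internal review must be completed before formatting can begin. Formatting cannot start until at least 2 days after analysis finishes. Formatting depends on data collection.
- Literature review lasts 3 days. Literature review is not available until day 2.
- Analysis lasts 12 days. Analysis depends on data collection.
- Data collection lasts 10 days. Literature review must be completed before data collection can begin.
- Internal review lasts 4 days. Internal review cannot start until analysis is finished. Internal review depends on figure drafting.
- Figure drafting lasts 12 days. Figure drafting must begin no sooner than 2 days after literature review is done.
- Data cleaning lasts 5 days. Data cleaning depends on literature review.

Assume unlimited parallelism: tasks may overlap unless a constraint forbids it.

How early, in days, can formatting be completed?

Literature review cannot begin until its own release at day 2. It runs from day 2 to 2 + 3 = day 5.
Figure drafting waits on literature review (finishes day 5, plus 2-day gap → day 7), so it starts at day 7 and finishes at 7 + 12 = day 19.
Data collection waits on literature review (finishes day 5), so it starts at day 5 and finishes at 5 + 10 = day 15.
After data collection (finishes day 15), analysis can start at day 15 and finishes at day 27.
For internal review: analysis (finishes day 27); figure drafting (finishes day 19). Taking the maximum gives a start of day 27, and it finishes at 27 + 4 = day 31.
Formatting needs all of internal review (finishes day 31); analysis (finishes day 27, plus 2-day gap → day 29); data collection (finishes day 15). That puts its earliest start at day 31; it finishes at 31 + 1 = day 32.

32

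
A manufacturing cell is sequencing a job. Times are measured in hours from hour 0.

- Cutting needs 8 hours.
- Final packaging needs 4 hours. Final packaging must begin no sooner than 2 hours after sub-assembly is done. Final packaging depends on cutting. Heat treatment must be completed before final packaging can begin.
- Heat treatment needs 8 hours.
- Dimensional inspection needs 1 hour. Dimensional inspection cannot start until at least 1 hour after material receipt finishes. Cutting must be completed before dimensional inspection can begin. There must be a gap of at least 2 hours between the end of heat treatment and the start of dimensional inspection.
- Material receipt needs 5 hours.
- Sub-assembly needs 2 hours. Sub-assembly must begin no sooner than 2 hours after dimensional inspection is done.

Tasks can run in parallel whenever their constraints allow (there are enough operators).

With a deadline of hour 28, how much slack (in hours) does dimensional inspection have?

7

Heat treatment can start immediately at hour 0; it finishes at hour 8.
Nothing blocks cutting, so it runs from hour 0 to hour 8.
Material receipt can start immediately at hour 0; it finishes at hour 5.
Dimensional inspection needs all of material receipt (finishes hour 5, plus 1-hour gap → hour 6); cutting (finishes hour 8); heat treatment (finishes hour 8, plus 2-hour gap → hour 10). That puts its earliest start at hour 10; it finishes at 10 + 1 = hour 11.

Working backward from the deadline:
Nothing follows final packaging; the deadline of hour 28 is its only limit. It must start by 28 − 4 = hour 24.
Sub-assembly must finish before final packaging (must start by hour 24, minus 2-hour gap → hour 22). With a 2-hour duration, sub-assembly must start by 22 − 2 = hour 20.
Since sub-assembly (must start by hour 20, minus 2-hour gap → hour 18) depends on it, dimensional inspection must finish by hour 18. Backing off its 1-hour duration gives a latest start of hour 17.
So dimensional inspection can start as early as hour 10 and as late as hour 17, giving 17 − 10 = 7 hours of slack.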